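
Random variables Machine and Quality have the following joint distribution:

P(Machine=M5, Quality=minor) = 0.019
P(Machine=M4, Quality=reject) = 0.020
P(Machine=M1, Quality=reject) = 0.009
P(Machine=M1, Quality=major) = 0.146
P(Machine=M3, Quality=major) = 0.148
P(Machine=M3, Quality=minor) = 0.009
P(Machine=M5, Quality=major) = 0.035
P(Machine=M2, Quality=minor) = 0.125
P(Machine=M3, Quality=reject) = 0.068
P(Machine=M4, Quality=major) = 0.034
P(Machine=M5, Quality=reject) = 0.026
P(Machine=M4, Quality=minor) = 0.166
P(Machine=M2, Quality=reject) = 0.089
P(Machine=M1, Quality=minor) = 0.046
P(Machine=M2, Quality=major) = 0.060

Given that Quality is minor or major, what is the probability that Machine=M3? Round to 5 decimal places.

0.19924

P(Quality=minor) = 0.046 + 0.125 + 0.009 + 0.166 + 0.019 = 0.365.
P(Quality=major) = 0.146 + 0.060 + 0.148 + 0.034 + 0.035 = 0.423.
P(Quality ∈ {minor, major}) = 0.365 + 0.423 = 0.788; P(Machine=M3, Quality ∈ {minor, major}) = 0.009 + 0.148 = 0.157.
P(Machine=M3 | Quality ∈ {minor, major}) = 0.157/0.788 = 0.19924.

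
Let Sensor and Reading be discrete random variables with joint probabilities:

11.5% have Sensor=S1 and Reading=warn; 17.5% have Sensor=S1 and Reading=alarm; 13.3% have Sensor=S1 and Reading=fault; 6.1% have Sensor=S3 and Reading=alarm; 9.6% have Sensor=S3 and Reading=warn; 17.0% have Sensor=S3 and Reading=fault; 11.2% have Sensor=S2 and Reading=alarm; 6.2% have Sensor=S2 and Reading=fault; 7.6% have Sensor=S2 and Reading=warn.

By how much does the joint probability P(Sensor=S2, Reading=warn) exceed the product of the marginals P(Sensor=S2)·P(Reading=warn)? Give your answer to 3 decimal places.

0.004

P(Sensor=S2) = 0.076 + 0.112 + 0.062 = 0.250.
P(Reading=warn) = 0.115 + 0.076 + 0.096 = 0.287.
P(Sensor=S2, Reading=warn) − P(Sensor=S2)P(Reading=warn) = 0.076 − 0.250×0.287 = 0.004.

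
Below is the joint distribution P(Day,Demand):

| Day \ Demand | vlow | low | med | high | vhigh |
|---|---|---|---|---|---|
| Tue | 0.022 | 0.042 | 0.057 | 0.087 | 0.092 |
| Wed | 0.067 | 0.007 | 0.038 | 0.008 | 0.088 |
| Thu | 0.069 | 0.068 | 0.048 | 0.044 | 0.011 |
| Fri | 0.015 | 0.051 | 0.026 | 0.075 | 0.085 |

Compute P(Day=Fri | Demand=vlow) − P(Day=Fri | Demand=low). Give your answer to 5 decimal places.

P(Demand=vlow) = 0.022 + 0.067 + 0.069 + 0.015 = 0.173; P(Day=Fri | Demand=vlow) = 0.015/0.173 = 0.086705.
P(Demand=low) = 0.042 + 0.007 + 0.068 + 0.051 = 0.168; P(Day=Fri | Demand=low) = 0.051/0.168 = 0.303571.
Difference = -0.21687.

-0.21687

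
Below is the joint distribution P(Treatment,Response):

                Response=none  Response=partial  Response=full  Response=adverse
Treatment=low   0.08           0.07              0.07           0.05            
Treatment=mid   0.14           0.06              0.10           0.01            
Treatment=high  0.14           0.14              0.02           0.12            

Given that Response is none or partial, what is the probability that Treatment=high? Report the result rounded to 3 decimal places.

0.444

P(Response=none) = 0.08 + 0.14 + 0.14 = 0.36.
P(Response=partial) = 0.07 + 0.06 + 0.14 = 0.27.
P(Response ∈ {none, partial}) = 0.36 + 0.27 = 0.63; P(Treatment=high, Response ∈ {none, partial}) = 0.14 + 0.14 = 0.28.
P(Treatment=high | Response ∈ {none, partial}) = 0.28/0.63 = 0.444.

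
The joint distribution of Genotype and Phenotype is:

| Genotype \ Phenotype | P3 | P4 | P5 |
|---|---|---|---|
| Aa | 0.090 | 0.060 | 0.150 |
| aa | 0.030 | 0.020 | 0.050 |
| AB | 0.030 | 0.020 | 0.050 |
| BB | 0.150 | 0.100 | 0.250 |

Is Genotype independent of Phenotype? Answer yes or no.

Every cell satisfies P(Genotype,Phenotype) = P(Genotype)·P(Phenotype). For instance P(Genotype=Aa) = 0.300, P(Phenotype=P5) = 0.500, and 0.300×0.500 = 0.150 matches the joint entry. So Genotype and Phenotype are independent.

yes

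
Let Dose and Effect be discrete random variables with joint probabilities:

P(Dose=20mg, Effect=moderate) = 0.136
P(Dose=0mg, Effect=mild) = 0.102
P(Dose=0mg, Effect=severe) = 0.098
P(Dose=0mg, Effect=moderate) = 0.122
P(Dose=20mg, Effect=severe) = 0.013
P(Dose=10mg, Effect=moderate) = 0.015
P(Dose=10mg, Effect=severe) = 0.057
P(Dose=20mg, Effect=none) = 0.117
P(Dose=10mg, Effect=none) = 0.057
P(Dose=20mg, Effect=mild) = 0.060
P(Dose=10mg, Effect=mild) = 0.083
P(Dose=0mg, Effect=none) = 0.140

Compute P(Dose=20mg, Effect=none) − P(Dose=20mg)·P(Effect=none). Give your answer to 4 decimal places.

P(Dose=20mg) = 0.117 + 0.060 + 0.136 + 0.013 = 0.326.
P(Effect=none) = 0.140 + 0.057 + 0.117 = 0.314.
P(Dose=20mg, Effect=none) − P(Dose=20mg)P(Effect=none) = 0.117 − 0.326×0.314 = 0.0146.

0.0146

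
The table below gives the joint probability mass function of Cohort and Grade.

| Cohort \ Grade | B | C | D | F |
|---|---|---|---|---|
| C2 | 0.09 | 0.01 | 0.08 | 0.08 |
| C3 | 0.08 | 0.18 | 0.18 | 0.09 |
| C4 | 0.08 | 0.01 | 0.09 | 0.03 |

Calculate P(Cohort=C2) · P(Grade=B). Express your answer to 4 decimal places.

P(Cohort=C2) = 0.09 + 0.01 + 0.08 + 0.08 = 0.26.
P(Grade=B) = 0.09 + 0.08 + 0.08 = 0.25.
Product: 0.26 × 0.25 = 0.0650.

0.0650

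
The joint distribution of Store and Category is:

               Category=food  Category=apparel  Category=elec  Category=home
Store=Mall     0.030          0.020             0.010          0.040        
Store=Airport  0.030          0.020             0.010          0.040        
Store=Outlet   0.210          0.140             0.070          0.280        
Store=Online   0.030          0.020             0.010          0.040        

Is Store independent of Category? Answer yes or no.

yes

Every cell satisfies P(Store,Category) = P(Store)·P(Category). For instance P(Store=Airport) = 0.100, P(Category=home) = 0.400, and 0.100×0.400 = 0.040 matches the joint entry. So Store and Category are independent.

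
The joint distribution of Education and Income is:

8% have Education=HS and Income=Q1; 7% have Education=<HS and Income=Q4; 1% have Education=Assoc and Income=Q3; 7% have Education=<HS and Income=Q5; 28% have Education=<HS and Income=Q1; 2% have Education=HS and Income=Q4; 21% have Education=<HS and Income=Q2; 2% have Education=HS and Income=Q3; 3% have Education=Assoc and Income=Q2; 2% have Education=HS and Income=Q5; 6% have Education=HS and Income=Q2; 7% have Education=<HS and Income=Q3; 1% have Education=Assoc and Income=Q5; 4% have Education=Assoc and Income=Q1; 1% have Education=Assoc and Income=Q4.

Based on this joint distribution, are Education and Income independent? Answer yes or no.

Every cell satisfies P(Education,Income) = P(Education)·P(Income). For instance P(Education=Assoc) = 0.10, P(Income=Q5) = 0.10, and 0.10×0.10 = 0.01 matches the joint entry. So Education and Income are independent.

yes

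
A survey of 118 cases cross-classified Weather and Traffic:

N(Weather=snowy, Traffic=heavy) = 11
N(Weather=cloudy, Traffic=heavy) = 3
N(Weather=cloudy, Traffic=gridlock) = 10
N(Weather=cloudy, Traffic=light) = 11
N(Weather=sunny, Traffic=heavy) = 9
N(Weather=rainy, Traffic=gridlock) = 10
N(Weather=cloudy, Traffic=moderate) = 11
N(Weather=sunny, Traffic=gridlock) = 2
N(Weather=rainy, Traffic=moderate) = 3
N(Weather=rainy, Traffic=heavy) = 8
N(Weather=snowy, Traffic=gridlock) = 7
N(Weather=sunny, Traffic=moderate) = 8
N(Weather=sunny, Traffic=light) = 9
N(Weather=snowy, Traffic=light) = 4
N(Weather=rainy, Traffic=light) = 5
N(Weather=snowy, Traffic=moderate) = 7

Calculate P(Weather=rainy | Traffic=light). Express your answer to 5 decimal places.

0.17241

Total with Traffic=light: 9 + 11 + 5 + 4 = 29.
P(Weather=rainy | Traffic=light) = 5/29 = 0.17241.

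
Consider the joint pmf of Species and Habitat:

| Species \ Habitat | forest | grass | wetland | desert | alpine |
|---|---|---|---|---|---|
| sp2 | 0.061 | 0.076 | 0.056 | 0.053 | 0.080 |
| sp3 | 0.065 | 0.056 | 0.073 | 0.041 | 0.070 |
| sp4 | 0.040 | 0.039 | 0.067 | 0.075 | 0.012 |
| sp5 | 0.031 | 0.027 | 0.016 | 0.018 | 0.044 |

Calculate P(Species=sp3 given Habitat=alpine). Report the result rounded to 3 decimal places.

0.340

P(Habitat=alpine) = 0.080 + 0.070 + 0.012 + 0.044 = 0.206.
P(Species=sp3 | Habitat=alpine) = 0.070/0.206 = 0.340.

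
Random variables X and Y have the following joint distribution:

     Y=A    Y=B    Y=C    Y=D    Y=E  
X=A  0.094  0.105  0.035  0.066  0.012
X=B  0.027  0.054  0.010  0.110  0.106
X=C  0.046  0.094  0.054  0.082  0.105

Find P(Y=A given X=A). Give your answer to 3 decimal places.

0.301

P(X=A) = 0.094 + 0.105 + 0.035 + 0.066 + 0.012 = 0.312.
P(Y=A | X=A) = 0.094/0.312 = 0.301.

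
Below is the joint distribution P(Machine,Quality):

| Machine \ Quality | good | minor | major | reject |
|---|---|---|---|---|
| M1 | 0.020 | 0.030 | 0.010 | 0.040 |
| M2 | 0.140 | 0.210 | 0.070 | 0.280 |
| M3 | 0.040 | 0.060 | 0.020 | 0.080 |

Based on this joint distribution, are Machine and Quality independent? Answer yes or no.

yes

Every cell satisfies P(Machine,Quality) = P(Machine)·P(Quality). For instance P(Machine=M2) = 0.700, P(Quality=major) = 0.100, and 0.700×0.100 = 0.070 matches the joint entry. So Machine and Quality are independent.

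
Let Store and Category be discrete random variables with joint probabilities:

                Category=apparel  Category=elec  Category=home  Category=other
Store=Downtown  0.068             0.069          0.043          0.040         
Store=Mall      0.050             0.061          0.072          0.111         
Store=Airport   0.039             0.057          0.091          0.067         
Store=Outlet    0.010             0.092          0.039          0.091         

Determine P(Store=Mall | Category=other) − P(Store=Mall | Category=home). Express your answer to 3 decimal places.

0.065

P(Category=other) = 0.040 + 0.111 + 0.067 + 0.091 = 0.309; P(Store=Mall | Category=other) = 0.111/0.309 = 0.3592.
P(Category=home) = 0.043 + 0.072 + 0.091 + 0.039 = 0.245; P(Store=Mall | Category=home) = 0.072/0.245 = 0.2939.
Difference = 0.065.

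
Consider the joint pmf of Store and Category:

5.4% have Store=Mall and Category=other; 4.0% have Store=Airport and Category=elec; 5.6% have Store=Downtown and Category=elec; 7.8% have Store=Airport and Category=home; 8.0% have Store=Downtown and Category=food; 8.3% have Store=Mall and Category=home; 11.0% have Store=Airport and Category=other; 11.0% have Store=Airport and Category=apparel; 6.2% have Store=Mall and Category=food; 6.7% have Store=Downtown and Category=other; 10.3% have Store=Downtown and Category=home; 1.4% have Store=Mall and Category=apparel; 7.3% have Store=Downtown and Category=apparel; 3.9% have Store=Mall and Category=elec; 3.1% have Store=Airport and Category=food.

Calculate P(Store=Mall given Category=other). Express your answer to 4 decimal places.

0.2338

P(Category=other) = 0.067 + 0.054 + 0.110 = 0.231.
P(Store=Mall | Category=other) = 0.054/0.231 = 0.2338.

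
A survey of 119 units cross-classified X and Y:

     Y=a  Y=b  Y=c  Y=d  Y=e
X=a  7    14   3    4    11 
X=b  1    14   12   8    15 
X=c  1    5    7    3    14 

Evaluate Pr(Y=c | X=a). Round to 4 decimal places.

Total with X=a: 7 + 14 + 3 + 4 + 11 = 39.
P(Y=c | X=a) = 3/39 = 0.0769.

0.0769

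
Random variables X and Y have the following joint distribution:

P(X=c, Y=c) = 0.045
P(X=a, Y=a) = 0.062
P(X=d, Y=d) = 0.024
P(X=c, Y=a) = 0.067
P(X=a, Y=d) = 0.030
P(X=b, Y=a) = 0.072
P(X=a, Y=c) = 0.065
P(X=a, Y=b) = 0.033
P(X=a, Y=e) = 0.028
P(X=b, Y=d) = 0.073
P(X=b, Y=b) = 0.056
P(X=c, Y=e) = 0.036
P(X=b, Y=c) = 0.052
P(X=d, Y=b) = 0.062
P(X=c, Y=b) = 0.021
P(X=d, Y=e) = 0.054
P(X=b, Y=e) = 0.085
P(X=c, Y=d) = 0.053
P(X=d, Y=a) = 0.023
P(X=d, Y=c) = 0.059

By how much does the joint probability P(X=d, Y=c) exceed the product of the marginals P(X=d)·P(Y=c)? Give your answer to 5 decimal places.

0.00994

P(X=d) = 0.023 + 0.062 + 0.059 + 0.024 + 0.054 = 0.222.
P(Y=c) = 0.065 + 0.052 + 0.045 + 0.059 = 0.221.
P(X=d, Y=c) − P(X=d)P(Y=c) = 0.059 − 0.222×0.221 = 0.00994.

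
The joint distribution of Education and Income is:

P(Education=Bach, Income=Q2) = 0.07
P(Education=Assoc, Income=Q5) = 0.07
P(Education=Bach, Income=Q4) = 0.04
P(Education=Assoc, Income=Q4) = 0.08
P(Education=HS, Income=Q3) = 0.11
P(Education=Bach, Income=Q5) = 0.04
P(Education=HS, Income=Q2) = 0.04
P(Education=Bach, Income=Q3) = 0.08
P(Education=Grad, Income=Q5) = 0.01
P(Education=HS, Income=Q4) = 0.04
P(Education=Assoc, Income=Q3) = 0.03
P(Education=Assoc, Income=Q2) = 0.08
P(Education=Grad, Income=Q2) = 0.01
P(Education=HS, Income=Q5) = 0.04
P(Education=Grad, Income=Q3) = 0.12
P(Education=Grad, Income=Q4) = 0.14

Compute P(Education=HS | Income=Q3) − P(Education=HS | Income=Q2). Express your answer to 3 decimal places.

0.124

P(Income=Q3) = 0.11 + 0.03 + 0.08 + 0.12 = 0.34; P(Education=HS | Income=Q3) = 0.11/0.34 = 0.3235.
P(Income=Q2) = 0.04 + 0.08 + 0.07 + 0.01 = 0.20; P(Education=HS | Income=Q2) = 0.04/0.20 = 0.2000.
Difference = 0.124.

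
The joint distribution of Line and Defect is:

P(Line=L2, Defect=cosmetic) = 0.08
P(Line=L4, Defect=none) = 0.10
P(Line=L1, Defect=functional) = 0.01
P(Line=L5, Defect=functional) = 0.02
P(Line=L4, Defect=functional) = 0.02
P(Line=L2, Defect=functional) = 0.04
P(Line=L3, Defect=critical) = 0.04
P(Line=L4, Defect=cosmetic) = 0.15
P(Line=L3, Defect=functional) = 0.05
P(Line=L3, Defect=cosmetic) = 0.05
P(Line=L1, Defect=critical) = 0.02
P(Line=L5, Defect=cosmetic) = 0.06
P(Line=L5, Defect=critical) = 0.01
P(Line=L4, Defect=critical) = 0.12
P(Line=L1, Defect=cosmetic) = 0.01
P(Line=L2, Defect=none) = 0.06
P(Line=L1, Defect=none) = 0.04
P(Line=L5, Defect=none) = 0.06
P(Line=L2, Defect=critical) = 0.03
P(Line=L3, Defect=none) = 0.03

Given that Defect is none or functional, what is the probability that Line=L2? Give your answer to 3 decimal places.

0.233

P(Defect=none) = 0.04 + 0.06 + 0.03 + 0.10 + 0.06 = 0.29.
P(Defect=functional) = 0.01 + 0.04 + 0.05 + 0.02 + 0.02 = 0.14.
P(Defect ∈ {none, functional}) = 0.29 + 0.14 = 0.43; P(Line=L2, Defect ∈ {none, functional}) = 0.06 + 0.04 = 0.10.
P(Line=L2 | Defect ∈ {none, functional}) = 0.10/0.43 = 0.233.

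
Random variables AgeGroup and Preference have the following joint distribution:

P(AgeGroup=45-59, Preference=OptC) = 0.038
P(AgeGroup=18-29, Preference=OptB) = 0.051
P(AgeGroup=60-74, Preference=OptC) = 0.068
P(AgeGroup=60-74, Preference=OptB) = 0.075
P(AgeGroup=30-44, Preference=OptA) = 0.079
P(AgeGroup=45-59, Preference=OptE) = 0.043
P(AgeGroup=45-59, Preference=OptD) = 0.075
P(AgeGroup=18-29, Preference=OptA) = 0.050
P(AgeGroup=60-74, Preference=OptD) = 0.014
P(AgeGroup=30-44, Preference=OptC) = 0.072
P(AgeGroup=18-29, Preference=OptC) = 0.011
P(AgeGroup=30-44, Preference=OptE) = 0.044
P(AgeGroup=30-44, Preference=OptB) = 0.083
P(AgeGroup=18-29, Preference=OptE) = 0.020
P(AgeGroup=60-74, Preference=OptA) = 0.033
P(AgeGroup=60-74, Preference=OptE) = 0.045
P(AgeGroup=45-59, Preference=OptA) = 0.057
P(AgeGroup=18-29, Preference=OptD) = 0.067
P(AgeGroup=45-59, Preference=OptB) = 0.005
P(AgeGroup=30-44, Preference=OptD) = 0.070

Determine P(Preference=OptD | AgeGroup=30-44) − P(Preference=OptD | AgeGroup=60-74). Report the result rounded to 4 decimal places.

P(AgeGroup=30-44) = 0.079 + 0.083 + 0.072 + 0.070 + 0.044 = 0.348; P(Preference=OptD | AgeGroup=30-44) = 0.070/0.348 = 0.20115.
P(AgeGroup=60-74) = 0.033 + 0.075 + 0.068 + 0.014 + 0.045 = 0.235; P(Preference=OptD | AgeGroup=60-74) = 0.014/0.235 = 0.05957.
Difference = 0.1416.

0.1416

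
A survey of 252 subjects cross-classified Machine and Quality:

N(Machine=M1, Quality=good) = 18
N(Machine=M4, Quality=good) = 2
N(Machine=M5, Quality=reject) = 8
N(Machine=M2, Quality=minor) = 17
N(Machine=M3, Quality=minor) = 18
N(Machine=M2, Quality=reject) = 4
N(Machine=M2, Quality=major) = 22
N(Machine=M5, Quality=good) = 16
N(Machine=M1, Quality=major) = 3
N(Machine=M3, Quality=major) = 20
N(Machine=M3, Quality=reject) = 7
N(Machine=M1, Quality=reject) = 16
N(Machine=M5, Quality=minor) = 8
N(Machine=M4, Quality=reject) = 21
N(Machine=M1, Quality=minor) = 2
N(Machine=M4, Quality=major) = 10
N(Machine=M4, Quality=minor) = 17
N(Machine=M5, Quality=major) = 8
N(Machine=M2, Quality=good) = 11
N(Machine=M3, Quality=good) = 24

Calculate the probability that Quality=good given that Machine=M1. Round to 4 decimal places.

Total with Machine=M1: 18 + 2 + 3 + 16 = 39.
P(Quality=good | Machine=M1) = 18/39 = 0.4615.

0.4615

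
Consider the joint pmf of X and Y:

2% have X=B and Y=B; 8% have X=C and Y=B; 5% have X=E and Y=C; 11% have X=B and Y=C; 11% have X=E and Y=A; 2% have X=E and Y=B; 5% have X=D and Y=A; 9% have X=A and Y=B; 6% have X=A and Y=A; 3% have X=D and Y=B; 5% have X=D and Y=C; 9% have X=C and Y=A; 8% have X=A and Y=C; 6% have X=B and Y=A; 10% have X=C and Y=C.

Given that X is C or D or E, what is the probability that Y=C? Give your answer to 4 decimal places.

P(X=C) = 0.09 + 0.08 + 0.10 = 0.27.
P(X=D) = 0.05 + 0.03 + 0.05 = 0.13.
P(X=E) = 0.11 + 0.02 + 0.05 = 0.18.
P(X ∈ {C, D, E}) = 0.27 + 0.13 + 0.18 = 0.58; P(Y=C, X ∈ {C, D, E}) = 0.10 + 0.05 + 0.05 = 0.20.
P(Y=C | X ∈ {C, D, E}) = 0.20/0.58 = 0.3448.

0.3448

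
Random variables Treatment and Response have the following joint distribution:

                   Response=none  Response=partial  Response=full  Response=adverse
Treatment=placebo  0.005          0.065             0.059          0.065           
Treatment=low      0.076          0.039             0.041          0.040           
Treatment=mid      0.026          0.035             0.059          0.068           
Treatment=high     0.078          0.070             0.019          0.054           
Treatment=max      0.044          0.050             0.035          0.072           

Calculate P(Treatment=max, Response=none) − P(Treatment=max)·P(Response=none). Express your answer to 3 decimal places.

-0.002

P(Treatment=max) = 0.044 + 0.050 + 0.035 + 0.072 = 0.201.
P(Response=none) = 0.005 + 0.076 + 0.026 + 0.078 + 0.044 = 0.229.
P(Treatment=max, Response=none) − P(Treatment=max)P(Response=none) = 0.044 − 0.201×0.229 = -0.002.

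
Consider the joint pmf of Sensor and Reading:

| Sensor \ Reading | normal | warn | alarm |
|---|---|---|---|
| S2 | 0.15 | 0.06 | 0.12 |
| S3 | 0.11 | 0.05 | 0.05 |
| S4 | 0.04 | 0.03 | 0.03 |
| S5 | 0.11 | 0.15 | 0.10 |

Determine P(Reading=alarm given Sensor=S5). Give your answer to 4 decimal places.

0.2778

P(Sensor=S5) = 0.11 + 0.15 + 0.10 = 0.36.
P(Reading=alarm | Sensor=S5) = 0.10/0.36 = 0.2778.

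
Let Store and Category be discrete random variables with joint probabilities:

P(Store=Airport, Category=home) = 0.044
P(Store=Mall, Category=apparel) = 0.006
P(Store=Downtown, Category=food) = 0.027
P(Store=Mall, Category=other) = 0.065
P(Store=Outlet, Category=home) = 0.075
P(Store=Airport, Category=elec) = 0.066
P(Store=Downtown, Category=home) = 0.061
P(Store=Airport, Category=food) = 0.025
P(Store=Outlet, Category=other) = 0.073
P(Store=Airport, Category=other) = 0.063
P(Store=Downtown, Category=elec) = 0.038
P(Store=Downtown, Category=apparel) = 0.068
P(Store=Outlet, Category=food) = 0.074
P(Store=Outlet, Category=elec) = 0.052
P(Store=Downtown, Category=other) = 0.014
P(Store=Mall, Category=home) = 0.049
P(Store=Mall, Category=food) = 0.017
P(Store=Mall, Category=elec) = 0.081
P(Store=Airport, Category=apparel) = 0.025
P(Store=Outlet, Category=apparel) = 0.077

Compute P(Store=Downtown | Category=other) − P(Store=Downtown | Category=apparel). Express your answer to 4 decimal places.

P(Category=other) = 0.014 + 0.065 + 0.063 + 0.073 = 0.215; P(Store=Downtown | Category=other) = 0.014/0.215 = 0.06512.
P(Category=apparel) = 0.068 + 0.006 + 0.025 + 0.077 = 0.176; P(Store=Downtown | Category=apparel) = 0.068/0.176 = 0.38636.
Difference = -0.3212.

-0.3212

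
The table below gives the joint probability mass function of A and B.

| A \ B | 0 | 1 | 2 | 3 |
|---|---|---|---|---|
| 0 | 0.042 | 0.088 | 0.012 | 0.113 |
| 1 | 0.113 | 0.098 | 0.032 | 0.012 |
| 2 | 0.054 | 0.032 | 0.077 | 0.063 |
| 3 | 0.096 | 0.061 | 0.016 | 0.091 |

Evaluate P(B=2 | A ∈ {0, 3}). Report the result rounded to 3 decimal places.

0.054

P(A=0) = 0.042 + 0.088 + 0.012 + 0.113 = 0.255.
P(A=3) = 0.096 + 0.061 + 0.016 + 0.091 = 0.264.
P(A ∈ {0, 3}) = 0.255 + 0.264 = 0.519; P(B=2, A ∈ {0, 3}) = 0.012 + 0.016 = 0.028.
P(B=2 | A ∈ {0, 3}) = 0.028/0.519 = 0.054.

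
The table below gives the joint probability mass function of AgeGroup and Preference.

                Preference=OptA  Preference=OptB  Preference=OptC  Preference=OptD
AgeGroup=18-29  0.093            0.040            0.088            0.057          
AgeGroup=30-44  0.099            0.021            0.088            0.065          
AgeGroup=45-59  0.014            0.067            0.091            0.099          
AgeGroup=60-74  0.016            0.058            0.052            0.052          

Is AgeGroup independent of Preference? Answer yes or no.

P(AgeGroup=45-59) = 0.271 and P(Preference=OptA) = 0.222, so their product is 0.06016, but P(AgeGroup=45-59, Preference=OptA) = 0.014. Since these differ, AgeGroup and Preference are not independent.

no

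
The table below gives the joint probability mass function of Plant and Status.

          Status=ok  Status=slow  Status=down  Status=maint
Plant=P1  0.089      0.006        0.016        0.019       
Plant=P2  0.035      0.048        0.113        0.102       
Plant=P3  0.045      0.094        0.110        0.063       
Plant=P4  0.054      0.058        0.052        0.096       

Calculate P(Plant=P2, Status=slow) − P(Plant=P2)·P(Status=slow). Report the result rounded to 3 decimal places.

P(Plant=P2) = 0.035 + 0.048 + 0.113 + 0.102 = 0.298.
P(Status=slow) = 0.006 + 0.048 + 0.094 + 0.058 = 0.206.
P(Plant=P2, Status=slow) − P(Plant=P2)P(Status=slow) = 0.048 − 0.298×0.206 = -0.013.

-0.013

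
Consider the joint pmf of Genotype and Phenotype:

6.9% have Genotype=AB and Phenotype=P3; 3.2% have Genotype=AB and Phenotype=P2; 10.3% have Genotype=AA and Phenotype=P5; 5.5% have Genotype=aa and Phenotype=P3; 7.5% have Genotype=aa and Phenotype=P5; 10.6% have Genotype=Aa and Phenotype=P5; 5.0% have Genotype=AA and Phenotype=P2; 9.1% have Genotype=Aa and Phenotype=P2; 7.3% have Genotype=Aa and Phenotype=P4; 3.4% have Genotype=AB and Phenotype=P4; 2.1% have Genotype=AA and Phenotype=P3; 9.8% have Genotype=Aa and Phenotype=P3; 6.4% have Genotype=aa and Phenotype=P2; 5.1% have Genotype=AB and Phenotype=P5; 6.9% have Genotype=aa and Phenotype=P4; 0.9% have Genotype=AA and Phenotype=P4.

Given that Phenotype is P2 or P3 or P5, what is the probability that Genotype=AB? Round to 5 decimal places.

P(Phenotype=P2) = 0.050 + 0.091 + 0.064 + 0.032 = 0.237.
P(Phenotype=P3) = 0.021 + 0.098 + 0.055 + 0.069 = 0.243.
P(Phenotype=P5) = 0.103 + 0.106 + 0.075 + 0.051 = 0.335.
P(Phenotype ∈ {P2, P3, P5}) = 0.237 + 0.243 + 0.335 = 0.815; P(Genotype=AB, Phenotype ∈ {P2, P3, P5}) = 0.032 + 0.069 + 0.051 = 0.152.
P(Genotype=AB | Phenotype ∈ {P2, P3, P5}) = 0.152/0.815 = 0.18650.

0.18650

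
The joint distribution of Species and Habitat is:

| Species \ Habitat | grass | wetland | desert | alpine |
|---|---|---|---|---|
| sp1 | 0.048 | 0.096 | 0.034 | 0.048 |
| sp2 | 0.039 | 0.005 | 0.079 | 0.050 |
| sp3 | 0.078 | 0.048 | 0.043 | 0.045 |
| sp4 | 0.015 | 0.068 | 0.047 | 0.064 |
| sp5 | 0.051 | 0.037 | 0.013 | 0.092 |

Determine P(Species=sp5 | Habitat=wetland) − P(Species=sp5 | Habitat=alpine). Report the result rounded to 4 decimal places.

-0.1620

P(Habitat=wetland) = 0.096 + 0.005 + 0.048 + 0.068 + 0.037 = 0.254; P(Species=sp5 | Habitat=wetland) = 0.037/0.254 = 0.14567.
P(Habitat=alpine) = 0.048 + 0.050 + 0.045 + 0.064 + 0.092 = 0.299; P(Species=sp5 | Habitat=alpine) = 0.092/0.299 = 0.30769.
Difference = -0.1620.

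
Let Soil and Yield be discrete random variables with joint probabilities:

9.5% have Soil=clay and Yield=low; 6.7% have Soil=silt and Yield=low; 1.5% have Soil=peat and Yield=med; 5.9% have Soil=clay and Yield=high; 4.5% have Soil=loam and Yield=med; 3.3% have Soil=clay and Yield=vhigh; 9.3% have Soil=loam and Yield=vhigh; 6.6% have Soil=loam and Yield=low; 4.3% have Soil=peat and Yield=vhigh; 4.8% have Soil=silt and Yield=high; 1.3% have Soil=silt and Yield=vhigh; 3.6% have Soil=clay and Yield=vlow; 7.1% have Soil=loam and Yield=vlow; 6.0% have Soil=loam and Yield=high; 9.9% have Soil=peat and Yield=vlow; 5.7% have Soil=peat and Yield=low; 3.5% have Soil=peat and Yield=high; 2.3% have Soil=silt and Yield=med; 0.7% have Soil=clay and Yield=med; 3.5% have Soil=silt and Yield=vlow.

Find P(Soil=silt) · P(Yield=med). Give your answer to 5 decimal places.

P(Soil=silt) = 0.035 + 0.067 + 0.023 + 0.048 + 0.013 = 0.186.
P(Yield=med) = 0.045 + 0.007 + 0.023 + 0.015 = 0.090.
Product: 0.186 × 0.090 = 0.01674.

0.01674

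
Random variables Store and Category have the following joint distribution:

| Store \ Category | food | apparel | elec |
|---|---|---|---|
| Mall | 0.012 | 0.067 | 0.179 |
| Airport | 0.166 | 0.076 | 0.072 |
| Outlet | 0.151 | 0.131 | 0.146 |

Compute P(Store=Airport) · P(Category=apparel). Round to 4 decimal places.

P(Store=Airport) = 0.166 + 0.076 + 0.072 = 0.314.
P(Category=apparel) = 0.067 + 0.076 + 0.131 = 0.274.
Product: 0.314 × 0.274 = 0.0860.

0.0860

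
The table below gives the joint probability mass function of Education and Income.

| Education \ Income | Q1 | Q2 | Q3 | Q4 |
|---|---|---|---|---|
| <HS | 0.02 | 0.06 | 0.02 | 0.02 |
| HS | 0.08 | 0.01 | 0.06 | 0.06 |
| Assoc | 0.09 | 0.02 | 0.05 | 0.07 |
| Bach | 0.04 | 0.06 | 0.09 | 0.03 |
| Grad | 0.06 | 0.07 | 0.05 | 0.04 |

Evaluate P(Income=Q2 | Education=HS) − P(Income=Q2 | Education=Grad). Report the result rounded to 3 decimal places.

-0.271

P(Education=HS) = 0.08 + 0.01 + 0.06 + 0.06 = 0.21; P(Income=Q2 | Education=HS) = 0.01/0.21 = 0.0476.
P(Education=Grad) = 0.06 + 0.07 + 0.05 + 0.04 = 0.22; P(Income=Q2 | Education=Grad) = 0.07/0.22 = 0.3182.
Difference = -0.271.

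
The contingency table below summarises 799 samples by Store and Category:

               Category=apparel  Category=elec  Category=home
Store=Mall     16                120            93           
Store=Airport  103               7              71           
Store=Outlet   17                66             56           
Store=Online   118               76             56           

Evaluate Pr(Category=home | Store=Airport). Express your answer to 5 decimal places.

Total with Store=Airport: 103 + 7 + 71 = 181.
P(Category=home | Store=Airport) = 71/181 = 0.39227.

0.39227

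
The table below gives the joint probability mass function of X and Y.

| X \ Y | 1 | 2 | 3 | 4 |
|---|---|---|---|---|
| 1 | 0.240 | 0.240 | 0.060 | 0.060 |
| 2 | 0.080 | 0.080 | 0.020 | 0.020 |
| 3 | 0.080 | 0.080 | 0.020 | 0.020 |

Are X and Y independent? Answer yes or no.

Every cell satisfies P(X,Y) = P(X)·P(Y). For instance P(X=3) = 0.200, P(Y=2) = 0.400, and 0.200×0.400 = 0.080 matches the joint entry. So X and Y are independent.

yes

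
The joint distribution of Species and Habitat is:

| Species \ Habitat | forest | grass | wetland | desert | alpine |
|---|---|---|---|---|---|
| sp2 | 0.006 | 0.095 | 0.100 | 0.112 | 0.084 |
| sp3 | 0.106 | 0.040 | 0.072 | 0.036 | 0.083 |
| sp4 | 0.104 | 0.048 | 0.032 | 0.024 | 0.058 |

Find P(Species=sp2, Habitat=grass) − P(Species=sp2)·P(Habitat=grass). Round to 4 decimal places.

0.0223

P(Species=sp2) = 0.006 + 0.095 + 0.100 + 0.112 + 0.084 = 0.397.
P(Habitat=grass) = 0.095 + 0.040 + 0.048 = 0.183.
P(Species=sp2, Habitat=grass) − P(Species=sp2)P(Habitat=grass) = 0.095 − 0.397×0.183 = 0.0223.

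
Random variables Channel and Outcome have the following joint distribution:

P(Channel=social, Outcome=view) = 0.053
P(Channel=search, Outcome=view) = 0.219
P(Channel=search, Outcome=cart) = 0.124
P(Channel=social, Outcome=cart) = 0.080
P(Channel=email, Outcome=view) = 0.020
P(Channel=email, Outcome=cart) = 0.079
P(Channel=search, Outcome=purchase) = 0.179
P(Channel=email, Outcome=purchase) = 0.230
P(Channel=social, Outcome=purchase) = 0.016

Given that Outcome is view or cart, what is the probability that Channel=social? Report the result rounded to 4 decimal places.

P(Outcome=view) = 0.020 + 0.219 + 0.053 = 0.292.
P(Outcome=cart) = 0.079 + 0.124 + 0.080 = 0.283.
P(Outcome ∈ {view, cart}) = 0.292 + 0.283 = 0.575; P(Channel=social, Outcome ∈ {view, cart}) = 0.053 + 0.080 = 0.133.
P(Channel=social | Outcome ∈ {view, cart}) = 0.133/0.575 = 0.2313.

0.2313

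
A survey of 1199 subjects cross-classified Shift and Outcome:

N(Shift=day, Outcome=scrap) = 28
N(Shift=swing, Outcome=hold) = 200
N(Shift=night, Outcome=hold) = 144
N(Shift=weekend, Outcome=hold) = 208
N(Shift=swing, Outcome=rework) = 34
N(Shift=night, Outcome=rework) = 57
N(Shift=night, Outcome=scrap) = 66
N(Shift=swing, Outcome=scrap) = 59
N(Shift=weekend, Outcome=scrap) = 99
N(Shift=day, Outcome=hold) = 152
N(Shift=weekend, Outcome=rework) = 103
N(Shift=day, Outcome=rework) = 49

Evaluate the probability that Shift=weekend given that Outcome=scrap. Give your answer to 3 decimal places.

0.393

Total with Outcome=scrap: 28 + 59 + 66 + 99 = 252.
P(Shift=weekend | Outcome=scrap) = 99/252 = 0.393.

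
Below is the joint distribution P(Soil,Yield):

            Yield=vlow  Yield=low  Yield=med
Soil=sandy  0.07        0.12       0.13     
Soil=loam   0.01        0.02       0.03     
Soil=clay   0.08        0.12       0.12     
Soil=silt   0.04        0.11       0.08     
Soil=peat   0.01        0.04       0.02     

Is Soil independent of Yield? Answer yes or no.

P(Soil=silt) = 0.23 and P(Yield=low) = 0.41, so their product is 0.0943, but P(Soil=silt, Yield=low) = 0.11. Since these differ, Soil and Yield are not independent.

no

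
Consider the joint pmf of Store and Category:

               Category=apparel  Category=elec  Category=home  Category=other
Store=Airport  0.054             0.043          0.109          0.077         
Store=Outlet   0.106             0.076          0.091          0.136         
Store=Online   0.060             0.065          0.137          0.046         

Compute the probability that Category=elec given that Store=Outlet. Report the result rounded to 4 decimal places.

0.1858

P(Store=Outlet) = 0.106 + 0.076 + 0.091 + 0.136 = 0.409.
P(Category=elec | Store=Outlet) = 0.076/0.409 = 0.1858.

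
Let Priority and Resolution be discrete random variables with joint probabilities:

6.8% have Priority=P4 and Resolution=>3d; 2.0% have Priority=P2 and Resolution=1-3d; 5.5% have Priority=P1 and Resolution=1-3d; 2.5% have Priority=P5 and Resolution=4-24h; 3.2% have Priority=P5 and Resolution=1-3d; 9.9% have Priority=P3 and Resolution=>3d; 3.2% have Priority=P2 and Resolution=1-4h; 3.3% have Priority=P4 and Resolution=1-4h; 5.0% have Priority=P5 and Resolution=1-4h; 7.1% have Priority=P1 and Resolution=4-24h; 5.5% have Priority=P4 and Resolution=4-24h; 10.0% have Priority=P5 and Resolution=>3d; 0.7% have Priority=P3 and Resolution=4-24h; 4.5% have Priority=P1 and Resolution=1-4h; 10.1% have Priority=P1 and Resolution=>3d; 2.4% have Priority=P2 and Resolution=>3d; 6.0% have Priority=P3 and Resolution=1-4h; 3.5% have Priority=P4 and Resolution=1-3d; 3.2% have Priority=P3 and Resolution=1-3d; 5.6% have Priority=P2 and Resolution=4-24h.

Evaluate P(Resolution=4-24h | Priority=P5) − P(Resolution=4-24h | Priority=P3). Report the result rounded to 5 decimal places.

0.08542

P(Priority=P5) = 0.050 + 0.025 + 0.032 + 0.100 = 0.207; P(Resolution=4-24h | Priority=P5) = 0.025/0.207 = 0.120773.
P(Priority=P3) = 0.060 + 0.007 + 0.032 + 0.099 = 0.198; P(Resolution=4-24h | Priority=P3) = 0.007/0.198 = 0.035354.
Difference = 0.08542.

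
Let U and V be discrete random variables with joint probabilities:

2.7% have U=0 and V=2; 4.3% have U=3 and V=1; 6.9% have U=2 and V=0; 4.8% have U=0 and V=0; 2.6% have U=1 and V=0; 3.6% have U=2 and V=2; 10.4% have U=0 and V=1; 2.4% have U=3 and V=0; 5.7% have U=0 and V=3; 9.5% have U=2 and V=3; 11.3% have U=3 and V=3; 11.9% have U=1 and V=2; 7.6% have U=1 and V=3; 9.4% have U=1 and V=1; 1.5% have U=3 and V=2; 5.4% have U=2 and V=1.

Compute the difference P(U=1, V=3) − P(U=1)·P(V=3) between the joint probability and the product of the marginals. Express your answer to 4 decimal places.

P(U=1) = 0.026 + 0.094 + 0.119 + 0.076 = 0.315.
P(V=3) = 0.057 + 0.076 + 0.095 + 0.113 = 0.341.
P(U=1, V=3) − P(U=1)P(V=3) = 0.076 − 0.315×0.341 = -0.0314.

-0.0314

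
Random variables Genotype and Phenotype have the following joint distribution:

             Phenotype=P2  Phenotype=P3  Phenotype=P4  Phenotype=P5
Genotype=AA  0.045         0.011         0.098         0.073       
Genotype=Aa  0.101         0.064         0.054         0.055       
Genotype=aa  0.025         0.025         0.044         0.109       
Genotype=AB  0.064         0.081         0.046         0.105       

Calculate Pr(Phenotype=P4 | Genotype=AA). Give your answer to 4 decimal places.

P(Genotype=AA) = 0.045 + 0.011 + 0.098 + 0.073 = 0.227.
P(Phenotype=P4 | Genotype=AA) = 0.098/0.227 = 0.4317.

0.4317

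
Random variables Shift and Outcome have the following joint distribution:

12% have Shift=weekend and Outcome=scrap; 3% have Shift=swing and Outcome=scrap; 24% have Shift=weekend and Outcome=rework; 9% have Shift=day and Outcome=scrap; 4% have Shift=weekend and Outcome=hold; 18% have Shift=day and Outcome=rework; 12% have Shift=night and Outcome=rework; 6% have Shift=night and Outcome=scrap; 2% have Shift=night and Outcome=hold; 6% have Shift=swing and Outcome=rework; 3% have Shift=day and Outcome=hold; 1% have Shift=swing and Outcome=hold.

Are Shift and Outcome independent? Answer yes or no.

yes

Every cell satisfies P(Shift,Outcome) = P(Shift)·P(Outcome). For instance P(Shift=day) = 0.30, P(Outcome=rework) = 0.60, and 0.30×0.60 = 0.18 matches the joint entry. So Shift and Outcome are independent.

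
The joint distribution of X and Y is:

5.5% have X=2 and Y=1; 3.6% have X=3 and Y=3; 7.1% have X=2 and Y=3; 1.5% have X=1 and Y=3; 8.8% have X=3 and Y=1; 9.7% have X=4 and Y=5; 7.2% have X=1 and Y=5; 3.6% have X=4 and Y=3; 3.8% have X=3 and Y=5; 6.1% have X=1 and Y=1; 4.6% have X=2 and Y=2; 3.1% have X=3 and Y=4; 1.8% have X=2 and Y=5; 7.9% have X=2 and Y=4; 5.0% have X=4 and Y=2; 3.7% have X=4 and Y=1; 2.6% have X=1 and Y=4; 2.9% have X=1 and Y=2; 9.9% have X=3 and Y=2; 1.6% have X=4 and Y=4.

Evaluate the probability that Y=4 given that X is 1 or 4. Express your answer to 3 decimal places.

P(X=1) = 0.061 + 0.029 + 0.015 + 0.026 + 0.072 = 0.203.
P(X=4) = 0.037 + 0.050 + 0.036 + 0.016 + 0.097 = 0.236.
P(X ∈ {1, 4}) = 0.203 + 0.236 = 0.439; P(Y=4, X ∈ {1, 4}) = 0.026 + 0.016 = 0.042.
P(Y=4 | X ∈ {1, 4}) = 0.042/0.439 = 0.096.

0.096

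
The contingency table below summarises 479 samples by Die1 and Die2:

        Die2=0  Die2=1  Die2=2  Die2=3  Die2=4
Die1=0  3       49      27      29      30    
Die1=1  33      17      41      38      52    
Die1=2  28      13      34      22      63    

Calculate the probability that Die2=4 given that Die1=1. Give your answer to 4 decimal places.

0.2873

Total with Die1=1: 33 + 17 + 41 + 38 + 52 = 181.
P(Die2=4 | Die1=1) = 52/181 = 0.2873.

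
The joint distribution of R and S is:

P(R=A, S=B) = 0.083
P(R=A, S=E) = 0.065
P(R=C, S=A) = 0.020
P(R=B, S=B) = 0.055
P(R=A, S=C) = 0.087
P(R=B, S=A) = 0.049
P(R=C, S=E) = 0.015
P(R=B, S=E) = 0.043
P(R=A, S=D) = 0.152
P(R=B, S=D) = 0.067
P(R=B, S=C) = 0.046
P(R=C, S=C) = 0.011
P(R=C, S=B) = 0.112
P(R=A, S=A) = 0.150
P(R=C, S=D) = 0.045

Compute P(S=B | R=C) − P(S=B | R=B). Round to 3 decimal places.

P(R=C) = 0.020 + 0.112 + 0.011 + 0.045 + 0.015 = 0.203; P(S=B | R=C) = 0.112/0.203 = 0.5517.
P(R=B) = 0.049 + 0.055 + 0.046 + 0.067 + 0.043 = 0.260; P(S=B | R=B) = 0.055/0.260 = 0.2115.
Difference = 0.340.

0.340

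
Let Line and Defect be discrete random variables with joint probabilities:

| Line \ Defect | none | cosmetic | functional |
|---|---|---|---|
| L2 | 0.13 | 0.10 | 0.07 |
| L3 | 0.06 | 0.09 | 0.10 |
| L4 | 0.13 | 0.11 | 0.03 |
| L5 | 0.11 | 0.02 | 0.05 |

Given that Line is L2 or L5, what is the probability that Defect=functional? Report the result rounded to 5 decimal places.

0.25000

P(Line=L2) = 0.13 + 0.10 + 0.07 = 0.30.
P(Line=L5) = 0.11 + 0.02 + 0.05 = 0.18.
P(Line ∈ {L2, L5}) = 0.30 + 0.18 = 0.48; P(Defect=functional, Line ∈ {L2, L5}) = 0.07 + 0.05 = 0.12.
P(Defect=functional | Line ∈ {L2, L5}) = 0.12/0.48 = 0.25000.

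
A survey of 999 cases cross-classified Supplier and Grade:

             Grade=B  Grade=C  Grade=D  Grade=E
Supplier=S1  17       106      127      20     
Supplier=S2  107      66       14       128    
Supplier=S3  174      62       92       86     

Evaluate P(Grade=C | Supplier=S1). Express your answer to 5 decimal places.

Total with Supplier=S1: 17 + 106 + 127 + 20 = 270.
P(Grade=C | Supplier=S1) = 106/270 = 0.39259.

0.39259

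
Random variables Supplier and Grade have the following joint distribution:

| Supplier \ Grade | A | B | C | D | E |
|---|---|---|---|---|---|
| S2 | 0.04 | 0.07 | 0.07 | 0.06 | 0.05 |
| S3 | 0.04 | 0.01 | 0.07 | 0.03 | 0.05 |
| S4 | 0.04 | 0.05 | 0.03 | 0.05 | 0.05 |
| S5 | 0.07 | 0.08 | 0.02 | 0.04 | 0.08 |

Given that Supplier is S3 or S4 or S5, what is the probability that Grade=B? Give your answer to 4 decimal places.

0.1972

P(Supplier=S3) = 0.04 + 0.01 + 0.07 + 0.03 + 0.05 = 0.20.
P(Supplier=S4) = 0.04 + 0.05 + 0.03 + 0.05 + 0.05 = 0.22.
P(Supplier=S5) = 0.07 + 0.08 + 0.02 + 0.04 + 0.08 = 0.29.
P(Supplier ∈ {S3, S4, S5}) = 0.20 + 0.22 + 0.29 = 0.71; P(Grade=B, Supplier ∈ {S3, S4, S5}) = 0.01 + 0.05 + 0.08 = 0.14.
P(Grade=B | Supplier ∈ {S3, S4, S5}) = 0.14/0.71 = 0.1972.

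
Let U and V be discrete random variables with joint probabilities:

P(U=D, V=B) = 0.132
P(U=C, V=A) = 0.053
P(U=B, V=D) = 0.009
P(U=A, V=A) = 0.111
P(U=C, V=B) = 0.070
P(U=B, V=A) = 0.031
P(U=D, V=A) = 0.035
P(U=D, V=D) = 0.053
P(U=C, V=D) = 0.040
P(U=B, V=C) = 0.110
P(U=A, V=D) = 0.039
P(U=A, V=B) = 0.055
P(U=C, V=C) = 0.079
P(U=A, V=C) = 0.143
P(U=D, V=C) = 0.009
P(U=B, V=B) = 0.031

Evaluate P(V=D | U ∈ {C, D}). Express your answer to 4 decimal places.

P(U=C) = 0.053 + 0.070 + 0.079 + 0.040 = 0.242.
P(U=D) = 0.035 + 0.132 + 0.009 + 0.053 = 0.229.
P(U ∈ {C, D}) = 0.242 + 0.229 = 0.471; P(V=D, U ∈ {C, D}) = 0.040 + 0.053 = 0.093.
P(V=D | U ∈ {C, D}) = 0.093/0.471 = 0.1975.

0.1975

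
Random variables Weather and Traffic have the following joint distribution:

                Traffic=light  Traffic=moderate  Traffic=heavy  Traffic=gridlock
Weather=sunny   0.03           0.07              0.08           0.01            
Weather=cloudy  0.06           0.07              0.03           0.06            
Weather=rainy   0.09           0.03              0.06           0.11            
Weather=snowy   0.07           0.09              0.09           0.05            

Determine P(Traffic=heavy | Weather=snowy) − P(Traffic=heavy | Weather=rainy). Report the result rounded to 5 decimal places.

P(Weather=snowy) = 0.07 + 0.09 + 0.09 + 0.05 = 0.30; P(Traffic=heavy | Weather=snowy) = 0.09/0.30 = 0.300000.
P(Weather=rainy) = 0.09 + 0.03 + 0.06 + 0.11 = 0.29; P(Traffic=heavy | Weather=rainy) = 0.06/0.29 = 0.206897.
Difference = 0.09310.

0.09310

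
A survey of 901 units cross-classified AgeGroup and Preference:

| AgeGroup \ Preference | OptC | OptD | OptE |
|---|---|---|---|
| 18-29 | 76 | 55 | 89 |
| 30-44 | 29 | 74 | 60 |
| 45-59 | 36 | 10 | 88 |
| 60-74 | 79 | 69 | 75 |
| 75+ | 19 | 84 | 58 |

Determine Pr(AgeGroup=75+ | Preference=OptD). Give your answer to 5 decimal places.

0.28767

Total with Preference=OptD: 55 + 74 + 10 + 69 + 84 = 292.
P(AgeGroup=75+ | Preference=OptD) = 84/292 = 0.28767.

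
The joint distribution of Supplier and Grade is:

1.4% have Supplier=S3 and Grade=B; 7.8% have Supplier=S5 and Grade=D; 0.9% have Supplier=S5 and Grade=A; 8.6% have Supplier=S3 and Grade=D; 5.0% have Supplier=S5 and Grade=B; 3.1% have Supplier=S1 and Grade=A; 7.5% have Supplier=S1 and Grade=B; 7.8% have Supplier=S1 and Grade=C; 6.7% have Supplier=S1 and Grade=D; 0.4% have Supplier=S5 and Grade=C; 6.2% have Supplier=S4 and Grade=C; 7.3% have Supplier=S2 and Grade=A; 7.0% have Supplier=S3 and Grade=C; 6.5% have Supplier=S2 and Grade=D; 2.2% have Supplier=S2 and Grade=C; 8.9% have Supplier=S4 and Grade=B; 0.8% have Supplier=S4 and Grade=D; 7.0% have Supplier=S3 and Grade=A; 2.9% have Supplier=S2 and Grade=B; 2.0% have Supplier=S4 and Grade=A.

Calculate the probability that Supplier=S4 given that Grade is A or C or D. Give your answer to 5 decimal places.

P(Grade=A) = 0.031 + 0.073 + 0.070 + 0.020 + 0.009 = 0.203.
P(Grade=C) = 0.078 + 0.022 + 0.070 + 0.062 + 0.004 = 0.236.
P(Grade=D) = 0.067 + 0.065 + 0.086 + 0.008 + 0.078 = 0.304.
P(Grade ∈ {A, C, D}) = 0.203 + 0.236 + 0.304 = 0.743; P(Supplier=S4, Grade ∈ {A, C, D}) = 0.020 + 0.062 + 0.008 = 0.090.
P(Supplier=S4 | Grade ∈ {A, C, D}) = 0.090/0.743 = 0.12113.

0.12113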